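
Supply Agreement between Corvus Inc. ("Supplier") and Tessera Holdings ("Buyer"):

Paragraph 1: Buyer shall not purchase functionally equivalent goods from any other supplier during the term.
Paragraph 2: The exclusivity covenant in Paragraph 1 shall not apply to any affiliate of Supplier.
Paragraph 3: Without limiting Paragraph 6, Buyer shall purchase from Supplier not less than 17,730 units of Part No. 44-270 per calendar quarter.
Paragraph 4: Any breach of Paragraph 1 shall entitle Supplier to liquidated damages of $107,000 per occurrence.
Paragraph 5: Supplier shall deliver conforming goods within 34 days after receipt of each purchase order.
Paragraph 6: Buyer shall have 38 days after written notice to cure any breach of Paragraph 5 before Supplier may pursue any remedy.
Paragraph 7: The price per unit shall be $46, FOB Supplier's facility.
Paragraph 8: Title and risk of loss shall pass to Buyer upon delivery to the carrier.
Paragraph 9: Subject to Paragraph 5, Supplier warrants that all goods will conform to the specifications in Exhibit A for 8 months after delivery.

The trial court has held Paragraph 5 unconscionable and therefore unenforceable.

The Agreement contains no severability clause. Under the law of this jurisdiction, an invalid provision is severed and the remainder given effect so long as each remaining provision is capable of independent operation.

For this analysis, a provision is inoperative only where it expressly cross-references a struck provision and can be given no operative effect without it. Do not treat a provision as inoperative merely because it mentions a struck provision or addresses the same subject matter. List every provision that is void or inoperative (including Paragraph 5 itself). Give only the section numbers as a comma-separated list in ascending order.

5, 6

Paragraph 5 is struck. Paragraph 6 operates only by reference to Paragraph 5, so it falls with Paragraph 5. Although Paragraph 3 refers to Paragraph 6, its operative terms do not depend on Paragraph 6, so it remains in effect. Paragraph 9 mentions Paragraph 5 but its own obligation stands independently of Paragraph 5, so Paragraph 9 is not affected. Under the stated default rule, only provisions that cannot operate independently fall away; the rest are enforced. The provisions still in force are Paragraph 1, Paragraph 2, Paragraph 3, Paragraph 4, Paragraph 7, Paragraph 8, and Paragraph 9.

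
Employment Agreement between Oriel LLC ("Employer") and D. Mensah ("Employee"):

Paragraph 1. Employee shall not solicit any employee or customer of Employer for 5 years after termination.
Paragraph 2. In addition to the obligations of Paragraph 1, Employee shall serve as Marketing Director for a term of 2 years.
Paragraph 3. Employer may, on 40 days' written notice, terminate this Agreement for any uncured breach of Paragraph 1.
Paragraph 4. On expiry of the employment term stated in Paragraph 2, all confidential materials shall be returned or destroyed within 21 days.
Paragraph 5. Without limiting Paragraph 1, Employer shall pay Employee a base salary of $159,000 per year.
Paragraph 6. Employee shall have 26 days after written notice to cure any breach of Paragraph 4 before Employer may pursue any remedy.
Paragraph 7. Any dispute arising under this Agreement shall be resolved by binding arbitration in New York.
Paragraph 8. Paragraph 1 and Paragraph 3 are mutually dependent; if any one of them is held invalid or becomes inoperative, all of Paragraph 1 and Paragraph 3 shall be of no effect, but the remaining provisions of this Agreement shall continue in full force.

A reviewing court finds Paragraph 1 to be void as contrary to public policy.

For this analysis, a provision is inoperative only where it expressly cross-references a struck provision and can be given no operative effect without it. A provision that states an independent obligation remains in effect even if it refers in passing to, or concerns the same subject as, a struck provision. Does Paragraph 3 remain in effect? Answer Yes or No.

No

Paragraph 1 is struck. The only function of Paragraph 3 is the termination right for breach of Paragraph 1, so it cannot stand once Paragraph 1 is removed. Although Paragraph 2 refers to Paragraph 1, its operative terms do not depend on Paragraph 1, so it remains in effect. Although Paragraph 5 refers to Paragraph 1, its operative terms do not depend on Paragraph 1, so it remains in effect. Paragraph 8 declares Paragraph 1 and Paragraph 3 mutually dependent; since one of them has fallen, all of them are of no effect. The remainder continues in force under Paragraph 8. The provisions still in force are Paragraph 2, Paragraph 4, Paragraph 5, Paragraph 6, Paragraph 7, and Paragraph 8. Paragraph 3 is among the inoperative provisions, so the answer is no.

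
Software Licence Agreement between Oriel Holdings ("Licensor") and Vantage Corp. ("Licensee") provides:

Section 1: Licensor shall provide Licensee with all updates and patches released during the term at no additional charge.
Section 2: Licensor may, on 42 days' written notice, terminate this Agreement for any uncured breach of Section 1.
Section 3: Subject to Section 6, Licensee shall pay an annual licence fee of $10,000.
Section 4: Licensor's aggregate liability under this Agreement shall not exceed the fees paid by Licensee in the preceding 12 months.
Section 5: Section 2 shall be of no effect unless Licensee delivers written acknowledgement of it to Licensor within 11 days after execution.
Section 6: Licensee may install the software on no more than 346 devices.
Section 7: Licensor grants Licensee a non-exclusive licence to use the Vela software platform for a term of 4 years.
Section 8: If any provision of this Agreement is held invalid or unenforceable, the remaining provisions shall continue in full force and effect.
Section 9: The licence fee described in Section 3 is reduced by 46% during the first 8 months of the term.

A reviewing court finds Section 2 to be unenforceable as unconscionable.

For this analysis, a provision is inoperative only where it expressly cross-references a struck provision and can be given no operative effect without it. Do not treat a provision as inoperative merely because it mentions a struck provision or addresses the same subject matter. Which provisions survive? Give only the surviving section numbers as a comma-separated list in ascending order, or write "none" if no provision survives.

1, 3, 4, 6, 7, 8, 9

Section 2 is struck. Section 5 merely fixes the acknowledgement condition for Section 2; with Section 2 gone it has nothing to operate on and falls away. Section 8 is a severability clause and preserves every provision that can still be given independent effect. That leaves Section 1, Section 3, Section 4, Section 6, Section 7, Section 8, and Section 9 in effect.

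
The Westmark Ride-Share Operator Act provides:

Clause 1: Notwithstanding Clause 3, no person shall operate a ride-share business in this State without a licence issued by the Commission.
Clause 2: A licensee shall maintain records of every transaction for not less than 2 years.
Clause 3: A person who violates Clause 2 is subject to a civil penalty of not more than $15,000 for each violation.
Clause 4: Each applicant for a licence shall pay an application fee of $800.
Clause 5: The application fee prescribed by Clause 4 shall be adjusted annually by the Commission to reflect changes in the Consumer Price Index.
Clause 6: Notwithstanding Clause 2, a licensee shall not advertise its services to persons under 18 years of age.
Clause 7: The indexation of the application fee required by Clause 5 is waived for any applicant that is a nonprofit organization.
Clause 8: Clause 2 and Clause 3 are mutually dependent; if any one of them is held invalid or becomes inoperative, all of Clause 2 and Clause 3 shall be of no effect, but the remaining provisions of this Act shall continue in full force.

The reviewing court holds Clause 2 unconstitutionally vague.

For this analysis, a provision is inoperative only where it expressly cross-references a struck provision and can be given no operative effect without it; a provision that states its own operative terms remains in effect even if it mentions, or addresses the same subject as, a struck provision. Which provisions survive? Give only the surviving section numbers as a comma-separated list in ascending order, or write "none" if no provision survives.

1, 4, 5, 6, 7, 8

Clause 2 is struck. Clause 3 operates only by reference to Clause 2, so it falls with Clause 2. Clause 1 mentions Clause 3 but its own obligation stands independently of Clause 3, so Clause 1 is not affected. Although Clause 6 refers to Clause 2, its operative terms do not depend on Clause 2, so it remains in effect. Clause 8 declares Clause 2 and Clause 3 mutually dependent; since one of them has fallen, all of them are of no effect. The remainder continues in force under Clause 8. The provisions still in force are Clause 1, Clause 4, Clause 5, Clause 6, Clause 7, and Clause 8.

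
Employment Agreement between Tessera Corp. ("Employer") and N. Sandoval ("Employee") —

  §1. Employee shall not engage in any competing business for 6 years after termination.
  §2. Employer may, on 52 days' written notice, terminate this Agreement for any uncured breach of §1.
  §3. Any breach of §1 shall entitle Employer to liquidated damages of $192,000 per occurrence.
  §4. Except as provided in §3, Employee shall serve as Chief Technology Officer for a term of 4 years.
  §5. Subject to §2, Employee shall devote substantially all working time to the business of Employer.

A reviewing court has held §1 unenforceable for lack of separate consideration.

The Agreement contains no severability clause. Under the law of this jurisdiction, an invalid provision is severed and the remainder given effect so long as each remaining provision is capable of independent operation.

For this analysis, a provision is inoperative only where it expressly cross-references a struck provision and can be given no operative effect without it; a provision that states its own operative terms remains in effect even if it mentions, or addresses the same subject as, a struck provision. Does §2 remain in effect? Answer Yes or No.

No

§1 is struck. §2 has no operative effect of its own apart from §1 and is therefore inoperative. §3 operates only by reference to §1, so it falls with §1. §5 mentions §2 but its own obligation stands independently of §2, so §5 is not affected. §4 mentions §3 but its own obligation stands independently of §3, so §4 is not affected. Under the stated default rule, only provisions that cannot operate independently fall away; the rest are enforced. §4 and §5 remain in effect. §2 is among the inoperative provisions, so the answer is no.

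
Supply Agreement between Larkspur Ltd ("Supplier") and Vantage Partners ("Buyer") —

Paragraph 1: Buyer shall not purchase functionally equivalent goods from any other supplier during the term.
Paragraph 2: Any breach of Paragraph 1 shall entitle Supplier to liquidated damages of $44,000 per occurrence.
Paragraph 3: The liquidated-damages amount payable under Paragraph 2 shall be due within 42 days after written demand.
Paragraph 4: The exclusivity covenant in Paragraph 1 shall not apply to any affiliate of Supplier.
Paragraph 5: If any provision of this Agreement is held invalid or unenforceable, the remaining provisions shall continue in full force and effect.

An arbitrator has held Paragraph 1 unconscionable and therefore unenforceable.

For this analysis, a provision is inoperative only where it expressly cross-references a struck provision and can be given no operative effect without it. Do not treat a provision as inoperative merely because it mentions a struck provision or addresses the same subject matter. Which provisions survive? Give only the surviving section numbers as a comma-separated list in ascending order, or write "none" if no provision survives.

5

Paragraph 1 is struck. Paragraph 2 does nothing except set the liquidated-damages amount by reference to Paragraph 1; with Paragraph 1 gone it has no independent effect and is inoperative. Paragraph 4 does nothing except set the carve-out from the exclusivity covenant by reference to Paragraph 1; with Paragraph 1 gone it has no independent effect and is inoperative. Paragraph 3 has no operative effect of its own apart from Paragraph 2 and is therefore inoperative. Paragraph 5 is a severability clause and preserves every provision that can still be given independent effect. Only Paragraph 5 remains in effect.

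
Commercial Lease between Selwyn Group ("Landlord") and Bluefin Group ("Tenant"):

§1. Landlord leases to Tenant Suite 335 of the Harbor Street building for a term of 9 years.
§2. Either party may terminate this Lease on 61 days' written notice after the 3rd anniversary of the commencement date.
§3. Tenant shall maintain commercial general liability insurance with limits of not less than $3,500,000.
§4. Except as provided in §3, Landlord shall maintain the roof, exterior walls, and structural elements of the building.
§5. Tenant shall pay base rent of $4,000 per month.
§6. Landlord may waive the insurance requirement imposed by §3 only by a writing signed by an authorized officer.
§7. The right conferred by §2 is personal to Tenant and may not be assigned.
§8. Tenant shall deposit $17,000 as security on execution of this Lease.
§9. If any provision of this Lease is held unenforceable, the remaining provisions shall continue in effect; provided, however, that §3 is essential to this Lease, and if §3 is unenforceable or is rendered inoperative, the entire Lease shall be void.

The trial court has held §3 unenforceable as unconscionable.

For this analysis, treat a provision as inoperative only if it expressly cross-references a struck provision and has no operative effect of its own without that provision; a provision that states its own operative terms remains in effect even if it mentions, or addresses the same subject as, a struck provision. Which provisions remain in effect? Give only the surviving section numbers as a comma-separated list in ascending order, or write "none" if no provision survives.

§3 is struck. §6 merely fixes the waiver condition for §3; with §3 gone it has nothing to operate on and falls away. §9 makes §3 an essential term, and §3 is the provision held invalid; under §9, the entire Lease is therefore void. No provision of the Lease survives.

none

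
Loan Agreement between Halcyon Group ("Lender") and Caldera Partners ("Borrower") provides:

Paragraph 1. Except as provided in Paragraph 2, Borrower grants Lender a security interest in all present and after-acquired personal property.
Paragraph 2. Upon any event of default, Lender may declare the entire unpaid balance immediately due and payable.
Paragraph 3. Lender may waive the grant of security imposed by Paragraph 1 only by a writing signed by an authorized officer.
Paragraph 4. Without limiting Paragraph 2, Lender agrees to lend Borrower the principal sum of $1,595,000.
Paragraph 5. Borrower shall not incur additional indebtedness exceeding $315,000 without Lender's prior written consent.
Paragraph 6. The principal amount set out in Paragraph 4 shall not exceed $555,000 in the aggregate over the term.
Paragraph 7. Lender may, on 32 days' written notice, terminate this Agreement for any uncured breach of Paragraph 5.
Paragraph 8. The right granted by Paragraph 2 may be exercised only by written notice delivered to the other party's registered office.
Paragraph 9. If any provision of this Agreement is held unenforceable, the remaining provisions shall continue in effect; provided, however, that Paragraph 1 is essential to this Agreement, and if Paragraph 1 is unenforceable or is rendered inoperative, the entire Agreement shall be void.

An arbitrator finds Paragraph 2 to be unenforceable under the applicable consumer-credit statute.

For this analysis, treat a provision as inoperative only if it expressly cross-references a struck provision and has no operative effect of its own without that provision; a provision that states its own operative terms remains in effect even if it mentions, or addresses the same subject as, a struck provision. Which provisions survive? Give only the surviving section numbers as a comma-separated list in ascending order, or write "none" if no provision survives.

1, 3, 4, 5, 6, 7, 9

Paragraph 2 is struck. Paragraph 8 merely fixes the notice requirement for Paragraph 2; with Paragraph 2 gone it has nothing to operate on and falls away. Although Paragraph 4 refers to Paragraph 2, its operative terms do not depend on Paragraph 2, so it remains in effect. Although Paragraph 1 refers to Paragraph 2, its operative terms do not depend on Paragraph 2, so it remains in effect. Paragraph 9 makes Paragraph 1 an essential term, but Paragraph 1 is unaffected, so the severability proviso in Paragraph 9 preserves the remaining provisions. That leaves Paragraph 1, Paragraph 3, Paragraph 4, Paragraph 5, Paragraph 6, Paragraph 7, and Paragraph 9 in effect.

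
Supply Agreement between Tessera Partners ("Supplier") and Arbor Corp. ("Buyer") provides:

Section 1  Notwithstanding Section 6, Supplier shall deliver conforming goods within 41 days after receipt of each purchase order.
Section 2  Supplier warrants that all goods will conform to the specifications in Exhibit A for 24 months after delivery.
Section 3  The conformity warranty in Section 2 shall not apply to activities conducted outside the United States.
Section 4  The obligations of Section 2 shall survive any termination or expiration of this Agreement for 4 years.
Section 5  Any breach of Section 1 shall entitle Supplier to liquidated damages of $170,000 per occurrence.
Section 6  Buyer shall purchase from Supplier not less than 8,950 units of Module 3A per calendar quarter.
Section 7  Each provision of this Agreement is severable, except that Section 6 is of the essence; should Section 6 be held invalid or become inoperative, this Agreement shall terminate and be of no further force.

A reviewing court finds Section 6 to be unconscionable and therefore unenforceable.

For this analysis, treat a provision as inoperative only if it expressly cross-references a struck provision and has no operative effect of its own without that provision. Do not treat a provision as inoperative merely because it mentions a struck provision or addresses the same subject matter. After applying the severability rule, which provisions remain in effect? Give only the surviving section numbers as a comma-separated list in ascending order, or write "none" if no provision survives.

none

Section 6 is struck. No other provision's operative terms depend on Section 6. Section 7 makes Section 6 an essential term, and Section 6 is the provision held invalid; under Section 7, the entire Agreement is therefore void. No provision of the Agreement survives.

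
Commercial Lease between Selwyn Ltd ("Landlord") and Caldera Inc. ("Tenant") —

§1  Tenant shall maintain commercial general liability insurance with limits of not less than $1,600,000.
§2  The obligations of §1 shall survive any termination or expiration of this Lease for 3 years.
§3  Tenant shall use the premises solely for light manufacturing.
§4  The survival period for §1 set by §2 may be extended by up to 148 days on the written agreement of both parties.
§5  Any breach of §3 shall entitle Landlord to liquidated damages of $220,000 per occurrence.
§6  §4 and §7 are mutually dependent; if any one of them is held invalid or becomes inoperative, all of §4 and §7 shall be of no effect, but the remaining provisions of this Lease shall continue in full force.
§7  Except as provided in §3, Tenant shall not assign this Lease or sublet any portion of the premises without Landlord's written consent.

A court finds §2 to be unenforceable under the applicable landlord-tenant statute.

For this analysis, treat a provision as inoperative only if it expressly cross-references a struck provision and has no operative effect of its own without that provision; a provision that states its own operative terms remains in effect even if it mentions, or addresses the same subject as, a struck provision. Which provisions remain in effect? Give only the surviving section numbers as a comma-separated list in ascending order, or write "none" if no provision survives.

1, 3, 5, 6

§2 is struck. §4 does nothing except set the extension of the survival period for §1 by reference to §2; with §2 gone it has no independent effect and is inoperative. §6 declares §4 and §7 mutually dependent; since one of them has fallen, all of them are of no effect. That brings down §7 as well. The remainder continues in force under §6. The provisions still in force are §1, §3, §5, and §6.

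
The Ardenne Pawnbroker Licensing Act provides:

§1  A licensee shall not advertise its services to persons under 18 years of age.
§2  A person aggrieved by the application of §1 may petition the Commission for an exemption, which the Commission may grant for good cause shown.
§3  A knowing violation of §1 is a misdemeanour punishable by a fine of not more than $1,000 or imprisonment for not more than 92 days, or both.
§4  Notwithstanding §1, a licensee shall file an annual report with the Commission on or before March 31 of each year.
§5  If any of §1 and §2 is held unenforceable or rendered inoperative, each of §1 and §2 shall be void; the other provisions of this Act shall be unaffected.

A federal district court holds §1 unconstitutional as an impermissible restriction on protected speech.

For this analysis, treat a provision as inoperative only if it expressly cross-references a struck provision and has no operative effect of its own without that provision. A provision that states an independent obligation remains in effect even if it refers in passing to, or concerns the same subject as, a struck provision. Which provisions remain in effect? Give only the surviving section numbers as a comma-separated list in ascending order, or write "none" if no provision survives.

4, 5

§1 is struck. §2 operates only by reference to §1, so it falls with §1. The only function of §3 is the criminal penalty for violating §1, so it cannot stand once §1 is removed. Although §4 refers to §1, its operative terms do not depend on §1, so it remains in effect. §5 declares §1 and §2 mutually dependent; since one of them has fallen, all of them are of no effect. The remainder continues in force under §5. §4 and §5 remain in effect.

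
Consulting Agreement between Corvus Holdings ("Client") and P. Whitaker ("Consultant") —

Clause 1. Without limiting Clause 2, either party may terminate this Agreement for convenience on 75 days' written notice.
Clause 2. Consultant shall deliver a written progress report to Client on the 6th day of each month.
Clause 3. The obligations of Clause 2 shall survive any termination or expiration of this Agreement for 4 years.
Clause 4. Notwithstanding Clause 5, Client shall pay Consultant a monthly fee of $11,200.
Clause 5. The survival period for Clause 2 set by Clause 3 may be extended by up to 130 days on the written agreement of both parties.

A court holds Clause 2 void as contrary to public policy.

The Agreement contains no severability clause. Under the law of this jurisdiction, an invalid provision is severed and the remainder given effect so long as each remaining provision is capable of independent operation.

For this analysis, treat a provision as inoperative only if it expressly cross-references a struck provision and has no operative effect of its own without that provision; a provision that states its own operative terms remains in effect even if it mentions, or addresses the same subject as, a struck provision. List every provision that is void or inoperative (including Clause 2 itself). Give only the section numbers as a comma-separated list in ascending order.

Clause 2 is struck. Clause 3 merely fixes the survival period for Clause 2; with Clause 2 gone it has nothing to operate on and falls away. Clause 5 has no operative effect of its own apart from Clause 3 and is therefore inoperative. Although Clause 1 refers to Clause 2, its operative terms do not depend on Clause 2, so it remains in effect. Although Clause 4 refers to Clause 5, its operative terms do not depend on Clause 5, so it remains in effect. With no severability clause, the stated default rule severs what cannot stand and enforces each remaining provision that can operate on its own. Clause 1 and Clause 4 remain in effect.

2, 3, 5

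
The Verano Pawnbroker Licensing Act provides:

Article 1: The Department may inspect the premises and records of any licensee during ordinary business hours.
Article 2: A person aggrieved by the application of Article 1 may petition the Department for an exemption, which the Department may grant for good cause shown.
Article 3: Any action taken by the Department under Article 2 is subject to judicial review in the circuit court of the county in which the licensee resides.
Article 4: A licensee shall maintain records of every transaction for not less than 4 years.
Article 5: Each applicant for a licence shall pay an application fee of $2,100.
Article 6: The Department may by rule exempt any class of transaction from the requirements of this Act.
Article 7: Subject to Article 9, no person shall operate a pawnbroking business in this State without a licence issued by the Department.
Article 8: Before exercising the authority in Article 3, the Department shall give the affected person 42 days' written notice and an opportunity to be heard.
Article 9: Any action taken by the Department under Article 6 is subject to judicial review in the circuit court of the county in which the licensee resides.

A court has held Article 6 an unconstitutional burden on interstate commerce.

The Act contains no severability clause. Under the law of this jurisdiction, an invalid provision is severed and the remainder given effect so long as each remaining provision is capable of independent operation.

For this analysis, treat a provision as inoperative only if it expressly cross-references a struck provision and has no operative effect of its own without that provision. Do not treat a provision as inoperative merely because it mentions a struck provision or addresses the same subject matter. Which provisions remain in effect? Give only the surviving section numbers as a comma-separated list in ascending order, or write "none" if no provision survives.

Article 6 is struck. Article 9 operates only by reference to Article 6, so it falls with Article 6. Article 7 mentions Article 9 but its own obligation stands independently of Article 9, so Article 7 is not affected. With no severability clause, the stated default rule severs what cannot stand and enforces each remaining provision that can operate on its own. The provisions still in force are Article 1, Article 2, Article 3, Article 4, Article 5, Article 7, and Article 8.

1, 2, 3, 4, 5, 7, 8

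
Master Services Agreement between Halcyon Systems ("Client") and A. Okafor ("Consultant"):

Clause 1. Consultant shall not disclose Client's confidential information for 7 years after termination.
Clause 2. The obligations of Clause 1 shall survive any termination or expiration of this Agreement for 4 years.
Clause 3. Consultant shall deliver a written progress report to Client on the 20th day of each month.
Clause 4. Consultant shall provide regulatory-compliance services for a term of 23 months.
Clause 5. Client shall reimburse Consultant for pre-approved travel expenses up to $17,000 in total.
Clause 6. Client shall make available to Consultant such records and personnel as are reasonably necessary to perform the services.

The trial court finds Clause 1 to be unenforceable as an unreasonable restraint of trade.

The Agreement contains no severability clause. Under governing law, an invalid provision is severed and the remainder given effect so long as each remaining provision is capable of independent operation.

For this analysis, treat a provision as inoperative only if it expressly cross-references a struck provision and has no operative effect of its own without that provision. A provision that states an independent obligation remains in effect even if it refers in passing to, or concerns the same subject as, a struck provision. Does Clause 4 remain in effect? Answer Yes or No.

Clause 1 is struck. Clause 2 has no operative effect of its own apart from Clause 1 and is therefore inoperative. With no severability clause, the stated default rule severs what cannot stand and enforces each remaining provision that can operate on its own. The provisions still in force are Clause 3, Clause 4, Clause 5, and Clause 6. Clause 4 is among the surviving provisions, so the answer is yes.

Yes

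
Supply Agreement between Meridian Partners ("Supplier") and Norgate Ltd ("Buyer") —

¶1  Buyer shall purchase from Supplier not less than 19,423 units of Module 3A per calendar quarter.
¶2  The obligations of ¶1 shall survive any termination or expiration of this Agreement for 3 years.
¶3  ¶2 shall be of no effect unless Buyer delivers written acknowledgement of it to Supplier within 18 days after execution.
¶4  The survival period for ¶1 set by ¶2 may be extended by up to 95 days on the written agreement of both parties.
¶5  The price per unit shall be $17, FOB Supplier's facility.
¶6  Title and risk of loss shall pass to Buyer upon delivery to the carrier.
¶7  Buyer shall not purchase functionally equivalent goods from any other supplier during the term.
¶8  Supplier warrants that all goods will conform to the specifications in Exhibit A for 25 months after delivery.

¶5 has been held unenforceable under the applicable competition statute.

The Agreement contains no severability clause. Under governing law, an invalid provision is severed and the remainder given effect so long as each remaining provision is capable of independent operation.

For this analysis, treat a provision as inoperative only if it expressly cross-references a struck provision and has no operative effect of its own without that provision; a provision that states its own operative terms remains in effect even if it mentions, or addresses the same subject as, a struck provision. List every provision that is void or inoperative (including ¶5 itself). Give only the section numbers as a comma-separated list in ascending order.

¶5 is struck. Nothing else in the Agreement is defined by reference to ¶5. Under the stated default rule, only provisions that cannot operate independently fall away; the rest are enforced. ¶1, ¶2, ¶3, ¶4, ¶6, ¶7, and ¶8 remain in effect.

5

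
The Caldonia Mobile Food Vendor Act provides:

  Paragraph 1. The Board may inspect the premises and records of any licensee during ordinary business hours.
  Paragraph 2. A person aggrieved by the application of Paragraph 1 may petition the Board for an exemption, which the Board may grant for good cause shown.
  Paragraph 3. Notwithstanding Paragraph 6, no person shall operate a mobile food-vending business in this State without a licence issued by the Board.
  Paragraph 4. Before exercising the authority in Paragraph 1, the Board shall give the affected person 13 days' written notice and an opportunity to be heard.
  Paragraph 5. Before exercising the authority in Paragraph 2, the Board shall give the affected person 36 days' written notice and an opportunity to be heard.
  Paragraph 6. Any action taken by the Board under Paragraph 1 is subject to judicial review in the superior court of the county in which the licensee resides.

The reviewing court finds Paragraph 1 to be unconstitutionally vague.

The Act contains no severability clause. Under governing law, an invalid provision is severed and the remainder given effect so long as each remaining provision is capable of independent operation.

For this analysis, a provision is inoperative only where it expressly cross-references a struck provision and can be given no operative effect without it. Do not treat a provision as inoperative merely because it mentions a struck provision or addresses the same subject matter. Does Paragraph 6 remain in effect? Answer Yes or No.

No

Paragraph 1 is struck. Paragraph 2 operates only by reference to Paragraph 1, so it falls with Paragraph 1. Paragraph 4 has no operative effect of its own apart from Paragraph 1 and is therefore inoperative. Paragraph 6 merely fixes the judicial-review right for Paragraph 1; with Paragraph 1 gone it has nothing to operate on and falls away. Paragraph 5 merely fixes the notice-and-hearing requirement for Paragraph 2; with Paragraph 2 gone it has nothing to operate on and falls away. Although Paragraph 3 refers to Paragraph 6, its operative terms do not depend on Paragraph 6, so it remains in effect. With no severability clause, the stated default rule severs what cannot stand and enforces each remaining provision that can operate on its own. Only Paragraph 3 remains in effect. Paragraph 6 is among the inoperative provisions, so the answer is no.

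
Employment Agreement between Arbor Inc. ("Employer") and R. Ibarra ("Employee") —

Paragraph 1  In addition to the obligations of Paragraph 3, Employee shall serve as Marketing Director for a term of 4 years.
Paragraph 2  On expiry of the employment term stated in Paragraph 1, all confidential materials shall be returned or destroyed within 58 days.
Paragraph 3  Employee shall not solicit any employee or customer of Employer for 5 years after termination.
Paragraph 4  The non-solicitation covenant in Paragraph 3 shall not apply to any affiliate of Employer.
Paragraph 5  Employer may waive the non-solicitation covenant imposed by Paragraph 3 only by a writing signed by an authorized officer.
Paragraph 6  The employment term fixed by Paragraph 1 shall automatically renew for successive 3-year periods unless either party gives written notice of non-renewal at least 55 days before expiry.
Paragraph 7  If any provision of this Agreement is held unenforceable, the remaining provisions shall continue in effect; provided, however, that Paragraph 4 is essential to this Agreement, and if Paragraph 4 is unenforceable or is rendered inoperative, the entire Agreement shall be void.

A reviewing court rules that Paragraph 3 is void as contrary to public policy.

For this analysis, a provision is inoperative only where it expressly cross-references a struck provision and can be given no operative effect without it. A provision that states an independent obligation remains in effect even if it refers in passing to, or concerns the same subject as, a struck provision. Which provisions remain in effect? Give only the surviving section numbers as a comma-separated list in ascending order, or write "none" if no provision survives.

none

Paragraph 3 is struck. Paragraph 4 has no operative effect of its own apart from Paragraph 3 and is therefore inoperative. The only function of Paragraph 5 is the waiver condition for Paragraph 3, so it cannot stand once Paragraph 3 is removed. Paragraph 7 makes Paragraph 4 an essential term, and Paragraph 4 has been rendered inoperative by the cascade; under Paragraph 7, the entire Agreement is therefore void. No provision of the Agreement survives.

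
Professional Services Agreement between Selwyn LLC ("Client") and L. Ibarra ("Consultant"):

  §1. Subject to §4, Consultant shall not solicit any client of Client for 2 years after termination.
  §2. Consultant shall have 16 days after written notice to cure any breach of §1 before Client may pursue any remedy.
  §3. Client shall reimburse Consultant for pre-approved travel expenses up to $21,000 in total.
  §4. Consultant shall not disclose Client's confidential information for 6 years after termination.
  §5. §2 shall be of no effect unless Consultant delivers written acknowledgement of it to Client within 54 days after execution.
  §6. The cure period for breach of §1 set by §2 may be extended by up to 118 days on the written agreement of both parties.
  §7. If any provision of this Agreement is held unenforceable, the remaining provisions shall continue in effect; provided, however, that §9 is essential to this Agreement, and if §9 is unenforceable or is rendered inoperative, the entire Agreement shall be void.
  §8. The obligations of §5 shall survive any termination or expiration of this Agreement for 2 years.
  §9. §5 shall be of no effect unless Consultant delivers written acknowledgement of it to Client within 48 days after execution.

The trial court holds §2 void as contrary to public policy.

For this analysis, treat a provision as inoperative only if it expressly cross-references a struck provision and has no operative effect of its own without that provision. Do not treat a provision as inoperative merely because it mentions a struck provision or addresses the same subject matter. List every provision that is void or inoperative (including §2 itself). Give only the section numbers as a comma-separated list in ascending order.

§2 is struck. §5 has no operative effect of its own apart from §2 and is therefore inoperative. §6 operates only by reference to §2, so it falls with §2. §8 has no operative effect of its own apart from §5 and is therefore inoperative. §9 operates only by reference to §5, so it falls with §5. §7 makes §9 an essential term, and §9 has been rendered inoperative by the cascade; under §7, the entire Agreement is therefore void. No provision of the Agreement survives.

1, 2, 3, 4, 5, 6, 7, 8, 9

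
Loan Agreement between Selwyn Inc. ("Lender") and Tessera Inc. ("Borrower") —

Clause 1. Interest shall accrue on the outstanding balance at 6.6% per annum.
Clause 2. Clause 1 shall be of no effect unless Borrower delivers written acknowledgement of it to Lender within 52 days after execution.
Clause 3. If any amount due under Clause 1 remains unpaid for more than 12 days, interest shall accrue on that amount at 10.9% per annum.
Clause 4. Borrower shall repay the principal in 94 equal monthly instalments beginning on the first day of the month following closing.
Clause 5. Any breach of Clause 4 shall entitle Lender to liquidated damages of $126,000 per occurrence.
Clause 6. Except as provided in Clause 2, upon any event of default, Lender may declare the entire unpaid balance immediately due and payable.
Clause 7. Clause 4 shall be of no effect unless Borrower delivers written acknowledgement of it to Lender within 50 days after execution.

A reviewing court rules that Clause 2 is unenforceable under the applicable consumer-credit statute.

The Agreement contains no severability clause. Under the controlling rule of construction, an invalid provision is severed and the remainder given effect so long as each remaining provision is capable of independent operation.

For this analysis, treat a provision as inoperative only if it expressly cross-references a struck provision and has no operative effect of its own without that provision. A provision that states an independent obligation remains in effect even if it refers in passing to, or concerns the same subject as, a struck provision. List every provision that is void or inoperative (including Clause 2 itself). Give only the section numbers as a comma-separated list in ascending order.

2

Clause 2 is struck. Clause 6 mentions Clause 2 but its own obligation stands independently of Clause 2, so Clause 6 is not affected. Nothing else in the Agreement is defined by reference to Clause 2. With no severability clause, the stated default rule severs what cannot stand and enforces each remaining provision that can operate on its own. The provisions still in force are Clause 1, Clause 3, Clause 4, Clause 5, Clause 6, and Clause 7.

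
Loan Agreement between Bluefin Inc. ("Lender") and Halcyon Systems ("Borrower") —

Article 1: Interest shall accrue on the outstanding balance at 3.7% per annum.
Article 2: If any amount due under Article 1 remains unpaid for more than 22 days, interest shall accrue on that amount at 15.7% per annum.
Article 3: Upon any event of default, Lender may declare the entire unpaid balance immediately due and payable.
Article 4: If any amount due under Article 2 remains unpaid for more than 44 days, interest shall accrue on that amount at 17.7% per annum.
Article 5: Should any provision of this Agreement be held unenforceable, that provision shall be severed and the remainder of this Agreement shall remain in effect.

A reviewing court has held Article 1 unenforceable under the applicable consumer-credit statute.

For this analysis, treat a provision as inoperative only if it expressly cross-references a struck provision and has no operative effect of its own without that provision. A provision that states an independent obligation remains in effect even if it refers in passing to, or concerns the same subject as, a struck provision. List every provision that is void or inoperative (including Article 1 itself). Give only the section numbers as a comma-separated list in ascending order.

Article 1 is struck. Article 2 has no operative effect of its own apart from Article 1 and is therefore inoperative. The whole of Article 4 is the default interest on the default interest on the interest charge, defined by reference to Article 2, so Article 4 cannot stand once Article 2 is removed. Article 5 is a severability clause and preserves every provision that can still be given independent effect. The provisions still in force are Article 3 and Article 5.

1, 2, 4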